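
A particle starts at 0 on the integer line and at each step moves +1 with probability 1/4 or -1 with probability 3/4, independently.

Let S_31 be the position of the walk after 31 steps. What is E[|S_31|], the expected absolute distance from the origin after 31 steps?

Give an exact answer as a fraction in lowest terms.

Answer: 1117219473235224019/72057594037927936

Derivation:
S_31 takes values m ≡ 1 (mod 2) with |m| ≤ 31; P(S_31=m) = C(31,(31+m)/2) · (1/4)^((31+m)/2) · (3/4)^((31-m)/2).
Distribution: P(S=-31)=617673396283947/4611686018427387904, P(S=-29)=6382625094934119/4611686018427387904, P(S=-27)=31913125474670595/4611686018427387904, P(S=-25)=102831182085049695/4611686018427387904, P(S=-23)=239939424865115955/4611686018427387904, P(S=-21)=431890964757208719/4611686018427387904, P(S=-19)=623842504649301483/4611686018427387904, P(S=-17)=742669648392025575/4611686018427387904, P(S=-15)=742669648392025575/4611686018427387904, P(S=-13)=632644515296910675/4611686018427387904, P(S=-11)=463939311217734495/4611686018427387904, P(S=-9)=295234107138558315/4611686018427387904, P(S=-7)=164018948410310175/4611686018427387904, P(S=-5)=79906667174253675/4611686018427387904, P(S=-3)=34245714503251575/4611686018427387904, P(S=-1)=12937269923450595/4611686018427387904, P(S=1)=4312423307816865/4611686018427387904, P(S=3)=1268359796416725/4611686018427387904, P(S=5)=328834021293225/4611686018427387904, P(S=7)=74997232926525/4611686018427387904, P(S=9)=14999446585305/4611686018427387904, P(S=11)=2618950991085/4611686018427387904, P(S=13)=396810756225/4611686018427387904, P(S=15)=51757924725/4611686018427387904, P(S=17)=5750880525/4611686018427387904, P(S=19)=536748849/4611686018427387904, P(S=21)=41288373/4611686018427387904, P(S=23)=2548665/4611686018427387904, P(S=25)=121365/4611686018427387904, P(S=27)=4185/4611686018427387904, P(S=29)=93/4611686018427387904, P(S=31)=1/4611686018427387904
E[|S_31|] = Σ_m |m|·P(S_31=m) = 1117219473235224019/72057594037927936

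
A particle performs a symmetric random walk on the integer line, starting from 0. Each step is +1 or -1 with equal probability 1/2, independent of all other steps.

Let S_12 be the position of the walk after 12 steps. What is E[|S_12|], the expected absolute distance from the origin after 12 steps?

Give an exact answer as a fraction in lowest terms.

Answer: 693/256

Derivation:
S_12 takes values m ≡ 0 (mod 2) with |m| ≤ 12; P(S_12=m) = C(12,(12+m)/2)/2^12.
Total paths: 2^12 = 4096
Distribution: P(S=-12)=1/4096, P(S=-10)=12/4096, P(S=-8)=66/4096, P(S=-6)=220/4096, P(S=-4)=495/4096, P(S=-2)=792/4096, P(S=0)=924/4096, P(S=2)=792/4096, P(S=4)=495/4096, P(S=6)=220/4096, P(S=8)=66/4096, P(S=10)=12/4096, P(S=12)=1/4096
E[|S_12|] = Σ_m |m|·P(S_12=m) = 11088/4096 = 693/256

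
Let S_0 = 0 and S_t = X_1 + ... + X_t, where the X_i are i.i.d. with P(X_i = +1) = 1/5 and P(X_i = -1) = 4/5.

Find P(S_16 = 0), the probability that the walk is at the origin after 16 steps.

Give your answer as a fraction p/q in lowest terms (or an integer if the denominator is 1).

Answer: 168689664/30517578125

Derivation:
To be at 0 after 16 steps: need exactly 8 steps of +1 and 8 of -1.
Number of such sequences: C(16,8) = 12870
Each has probability (1/5)^8 · (4/5)^8 = 65536/152587890625
P = 12870 · 65536/152587890625 = 168689664/30517578125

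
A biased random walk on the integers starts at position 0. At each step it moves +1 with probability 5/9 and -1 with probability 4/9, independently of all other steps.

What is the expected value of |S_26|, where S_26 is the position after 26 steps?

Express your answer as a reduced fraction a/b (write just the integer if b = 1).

S_26 takes values m ≡ 0 (mod 2) with |m| ≤ 26; P(S_26=m) = C(26,(26+m)/2) · (5/9)^((26+m)/2) · (4/9)^((26-m)/2).
Distribution: P(S=-26)=4503599627370496/6461081889226673298932241, P(S=-24)=146366987889541120/6461081889226673298932241, P(S=-22)=2286984185774080000/6461081889226673298932241, P(S=-20)=22869841857740800000/6461081889226673298932241, P(S=-18)=164376988352512000000/6461081889226673298932241, P(S=-16)=904073435938816000000/6461081889226673298932241, P(S=-14)=3955321282232320000000/6461081889226673298932241, P(S=-12)=14126147436544000000000/6461081889226673298932241, P(S=-10)=41937000202240000000000/6461081889226673298932241, P(S=-8)=104842500505600000000000/6461081889226673298932241, P(S=-6)=222790313574400000000000/6461081889226673298932241, P(S=-4)=405073297408000000000000/6461081889226673298932241, P(S=-2)=632927027200000000000000/6461081889226673298932241, P(S=0)=852017152000000000000000/6461081889226673298932241, P(S=2)=988948480000000000000000/6461081889226673298932241, P(S=4)=988948480000000000000000/6461081889226673298932241, P(S=6)=849877600000000000000000/6461081889226673298932241, P(S=8)=624910000000000000000000/6461081889226673298932241, P(S=10)=390568750000000000000000/6461081889226673298932241, P(S=12)=205562500000000000000000/6461081889226673298932241, P(S=14)=89933593750000000000000/6461081889226673298932241, P(S=16)=32119140625000000000000/6461081889226673298932241, P(S=18)=9124755859375000000000/6461081889226673298932241, P(S=20)=1983642578125000000000/6461081889226673298932241, P(S=22)=309944152832031250000/6461081889226673298932241, P(S=24)=30994415283203125000/6461081889226673298932241, P(S=26)=1490116119384765625/6461081889226673298932241
E[|S_26|] = Σ_m |m|·P(S_26=m) = 30112993079770743824786026/6461081889226673298932241

Answer: 30112993079770743824786026/6461081889226673298932241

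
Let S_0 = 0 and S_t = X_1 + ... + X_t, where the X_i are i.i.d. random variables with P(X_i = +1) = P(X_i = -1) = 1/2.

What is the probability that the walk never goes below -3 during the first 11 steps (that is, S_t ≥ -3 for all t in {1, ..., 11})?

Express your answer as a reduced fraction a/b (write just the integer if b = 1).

Answer: 99/128

Derivation:
Let f(t,s) = #length-t paths at position s with S_1..S_t all ≥ -3.
f(t,s) = f(t-1,s-1) + f(t-1,s+1) for s ≥ -3; f(t,s) = 0 for s < -3.
t=0: f(0,0)=1
t=1: f(1,-1)=1 f(1,1)=1
t=2: f(2,-2)=1 f(2,0)=2 f(2,2)=1
t=3: f(3,-3)=1 f(3,-1)=3 f(3,1)=3 f(3,3)=1
t=4: f(4,-2)=4 f(4,0)=6 f(4,2)=4 f(4,4)=1
t=5: f(5,-3)=4 f(5,-1)=10 f(5,1)=10 f(5,3)=5 f(5,5)=1
t=6: f(6,-2)=14 f(6,0)=20 f(6,2)=15 f(6,4)=6 f(6,6)=1
t=7: f(7,-3)=14 f(7,-1)=34 f(7,1)=35 f(7,3)=21 f(7,5)=7 f(7,7)=1
t=8: f(8,-2)=48 f(8,0)=69 f(8,2)=56 f(8,4)=28 f(8,6)=8 f(8,8)=1
t=9: f(9,-3)=48 f(9,-1)=117 f(9,1)=125 f(9,3)=84 f(9,5)=36 f(9,7)=9 f(9,9)=1
t=10: f(10,-2)=165 f(10,0)=242 f(10,2)=209 f(10,4)=120 f(10,6)=45 f(10,8)=10 f(10,10)=1
t=11: f(11,-3)=165 f(11,-1)=407 f(11,1)=451 f(11,3)=329 f(11,5)=165 f(11,7)=55 f(11,9)=11 f(11,11)=1
Σ_s f(11,s) = 1584
P = 1584/2048 = 99/128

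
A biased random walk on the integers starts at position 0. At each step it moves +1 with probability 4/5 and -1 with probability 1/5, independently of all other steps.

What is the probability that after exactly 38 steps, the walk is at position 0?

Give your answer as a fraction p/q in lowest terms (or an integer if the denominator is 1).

To be at 0 after 38 steps: need exactly 19 steps of +1 and 19 of -1.
Number of such sequences: C(38,19) = 35345263800
Each has probability (4/5)^19 · (1/5)^19 = 274877906944/363797880709171295166015625
P = 35345263800 · 274877906944/363797880709171295166015625 = 388625285349101273088/14551915228366851806640625

Answer: 388625285349101273088/14551915228366851806640625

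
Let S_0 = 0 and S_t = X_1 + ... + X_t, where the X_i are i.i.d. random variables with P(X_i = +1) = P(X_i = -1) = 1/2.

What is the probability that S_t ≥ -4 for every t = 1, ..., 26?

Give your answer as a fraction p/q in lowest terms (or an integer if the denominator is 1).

Let f(t,s) = #length-t paths at position s with S_1..S_t all ≥ -4.
f(t,s) = f(t-1,s-1) + f(t-1,s+1) for s ≥ -4; f(t,s) = 0 for s < -4.
t=0: f(0,0)=1
t=1: f(1,-1)=1 f(1,1)=1
t=2: f(2,-2)=1 f(2,0)=2 f(2,2)=1
t=3: f(3,-3)=1 f(3,-1)=3 f(3,1)=3 f(3,3)=1
t=4: f(4,-4)=1 f(4,-2)=4 f(4,0)=6 f(4,2)=4 f(4,4)=1
t=5: f(5,-3)=5 f(5,-1)=10 f(5,1)=10 f(5,3)=5 f(5,5)=1
t=6: f(6,-4)=5 f(6,-2)=15 f(6,0)=20 f(6,2)=15 f(6,4)=6 f(6,6)=1
t=7: f(7,-3)=20 f(7,-1)=35 f(7,1)=35 f(7,3)=21 f(7,5)=7 f(7,7)=1
t=8: f(8,-4)=20 f(8,-2)=55 f(8,0)=70 f(8,2)=56 f(8,4)=28 f(8,6)=8 f(8,8)=1
t=9: f(9,-3)=75 f(9,-1)=125 f(9,1)=126 f(9,3)=84 f(9,5)=36 f(9,7)=9 f(9,9)=1
t=10: f(10,-4)=75 f(10,-2)=200 f(10,0)=251 f(10,2)=210 f(10,4)=120 f(10,6)=45 f(10,8)=10 f(10,10)=1
t=11: f(11,-3)=275 f(11,-1)=451 f(11,1)=461 f(11,3)=330 f(11,5)=165 f(11,7)=55 f(11,9)=11 f(11,11)=1
t=12: f(12,-4)=275 f(12,-2)=726 f(12,0)=912 f(12,2)=791 f(12,4)=495 f(12,6)=220 f(12,8)=66 f(12,10)=12 f(12,12)=1
t=13: f(13,-3)=1001 f(13,-1)=1638 f(13,1)=1703 f(13,3)=1286 f(13,5)=715 f(13,7)=286 f(13,9)=78 f(13,11)=13 f(13,13)=1
t=14: f(14,-4)=1001 f(14,-2)=2639 f(14,0)=3341 f(14,2)=2989 f(14,4)=2001 f(14,6)=1001 f(14,8)=364 f(14,10)=91 f(14,12)=14 f(14,14)=1
t=15: f(15,-3)=3640 f(15,-1)=5980 f(15,1)=6330 f(15,3)=4990 f(15,5)=3002 f(15,7)=1365 f(15,9)=455 f(15,11)=105 f(15,13)=15 f(15,15)=1
t=16: f(16,-4)=3640 f(16,-2)=9620 f(16,0)=12310 f(16,2)=11320 f(16,4)=7992 f(16,6)=4367 f(16,8)=1820 f(16,10)=560 f(16,12)=120 f(16,14)=16 f(16,16)=1
t=17: f(17,-3)=13260 f(17,-1)=21930 f(17,1)=23630 f(17,3)=19312 f(17,5)=12359 f(17,7)=6187 f(17,9)=2380 f(17,11)=680 f(17,13)=136 f(17,15)=17 f(17,17)=1
t=18: f(18,-4)=13260 f(18,-2)=35190 f(18,0)=45560 f(18,2)=42942 f(18,4)=31671 f(18,6)=18546 f(18,8)=8567 f(18,10)=3060 f(18,12)=816 f(18,14)=153 f(18,16)=18 f(18,18)=1
t=19: f(19,-3)=48450 f(19,-1)=80750 f(19,1)=88502 f(19,3)=74613 f(19,5)=50217 f(19,7)=27113 f(19,9)=11627 f(19,11)=3876 f(19,13)=969 f(19,15)=171 f(19,17)=19 f(19,19)=1
t=20: f(20,-4)=48450 f(20,-2)=129200 f(20,0)=169252 f(20,2)=163115 f(20,4)=124830 f(20,6)=77330 f(20,8)=38740 f(20,10)=15503 f(20,12)=4845 f(20,14)=1140 f(20,16)=190 f(20,18)=20 f(20,20)=1
t=21: f(21,-3)=177650 f(21,-1)=298452 f(21,1)=332367 f(21,3)=287945 f(21,5)=202160 f(21,7)=116070 f(21,9)=54243 f(21,11)=20348 f(21,13)=5985 f(21,15)=1330 f(21,17)=210 f(21,19)=21 f(21,21)=1
t=22: f(22,-4)=177650 f(22,-2)=476102 f(22,0)=630819 f(22,2)=620312 f(22,4)=490105 f(22,6)=318230 f(22,8)=170313 f(22,10)=74591 f(22,12)=26333 f(22,14)=7315 f(22,16)=1540 f(22,18)=231 f(22,20)=22 f(22,22)=1
t=23: f(23,-3)=653752 f(23,-1)=1106921 f(23,1)=1251131 f(23,3)=1110417 f(23,5)=808335 f(23,7)=488543 f(23,9)=244904 f(23,11)=100924 f(23,13)=33648 f(23,15)=8855 f(23,17)=1771 f(23,19)=253 f(23,21)=23 f(23,23)=1
t=24: f(24,-4)=653752 f(24,-2)=1760673 f(24,0)=2358052 f(24,2)=2361548 f(24,4)=1918752 f(24,6)=1296878 f(24,8)=733447 f(24,10)=345828 f(24,12)=134572 f(24,14)=42503 f(24,16)=10626 f(24,18)=2024 f(24,20)=276 f(24,22)=24 f(24,24)=1
t=25: f(25,-3)=2414425 f(25,-1)=4118725 f(25,1)=4719600 f(25,3)=4280300 f(25,5)=3215630 f(25,7)=2030325 f(25,9)=1079275 f(25,11)=480400 f(25,13)=177075 f(25,15)=53129 f(25,17)=12650 f(25,19)=2300 f(25,21)=300 f(25,23)=25 f(25,25)=1
t=26: f(26,-4)=2414425 f(26,-2)=6533150 f(26,0)=8838325 f(26,2)=8999900 f(26,4)=7495930 f(26,6)=5245955 f(26,8)=3109600 f(26,10)=1559675 f(26,12)=657475 f(26,14)=230204 f(26,16)=65779 f(26,18)=14950 f(26,20)=2600 f(26,22)=325 f(26,24)=26 f(26,26)=1
Σ_s f(26,s) = 45168320
P = 45168320/67108864 = 705755/1048576

Answer: 705755/1048576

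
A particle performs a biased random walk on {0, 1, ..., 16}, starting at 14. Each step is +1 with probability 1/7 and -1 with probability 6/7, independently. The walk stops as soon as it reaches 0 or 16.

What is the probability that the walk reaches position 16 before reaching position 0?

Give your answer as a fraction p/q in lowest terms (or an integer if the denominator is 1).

Biased walk: p = 1/7, q = 6/7, r = q/p = 6
Gambler's ruin: P(hit 16 before 0 | start at 14) = (1 - r^a)/(1 - r^N)
r^14 = 78364164096; r^16 = 2821109907456
P = (1 - 78364164096) / (1 - 2821109907456) = -78364164095 / -2821109907455 = 2238976117/80603140213

Answer: 2238976117/80603140213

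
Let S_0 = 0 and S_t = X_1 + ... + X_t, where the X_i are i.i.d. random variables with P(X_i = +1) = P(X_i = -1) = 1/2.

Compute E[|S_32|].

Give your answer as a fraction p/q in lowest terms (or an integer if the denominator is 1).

Answer: 300540195/67108864

Derivation:
S_32 takes values m ≡ 0 (mod 2) with |m| ≤ 32; P(S_32=m) = C(32,(32+m)/2)/2^32.
Total paths: 2^32 = 4294967296
Distribution: P(S=-32)=1/4294967296, P(S=-30)=32/4294967296, P(S=-28)=496/4294967296, P(S=-26)=4960/4294967296, P(S=-24)=35960/4294967296, P(S=-22)=201376/4294967296, P(S=-20)=906192/4294967296, P(S=-18)=3365856/4294967296, P(S=-16)=10518300/4294967296, P(S=-14)=28048800/4294967296, P(S=-12)=64512240/4294967296, P(S=-10)=129024480/4294967296, P(S=-8)=225792840/4294967296, P(S=-6)=347373600/4294967296, P(S=-4)=471435600/4294967296, P(S=-2)=565722720/4294967296, P(S=0)=601080390/4294967296, P(S=2)=565722720/4294967296, P(S=4)=471435600/4294967296, P(S=6)=347373600/4294967296, P(S=8)=225792840/4294967296, P(S=10)=129024480/4294967296, P(S=12)=64512240/4294967296, P(S=14)=28048800/4294967296, P(S=16)=10518300/4294967296, P(S=18)=3365856/4294967296, P(S=20)=906192/4294967296, P(S=22)=201376/4294967296, P(S=24)=35960/4294967296, P(S=26)=4960/4294967296, P(S=28)=496/4294967296, P(S=30)=32/4294967296, P(S=32)=1/4294967296
E[|S_32|] = Σ_m |m|·P(S_32=m) = 19234572480/4294967296 = 300540195/67108864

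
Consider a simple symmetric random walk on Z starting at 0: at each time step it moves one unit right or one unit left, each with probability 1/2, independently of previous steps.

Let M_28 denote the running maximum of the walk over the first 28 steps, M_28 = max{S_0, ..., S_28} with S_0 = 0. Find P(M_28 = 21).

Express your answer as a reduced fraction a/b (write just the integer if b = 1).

Let M_28 = max(S_0,...,S_28). Use the reflection principle: for j ≥ 1, #{paths with M_28 ≥ j} = #{S_28 ≥ j} + #{S_28 ≥ j+1}.
By reflection, #{M_28 ≥ 21} = #{S_28 ≥ 21} + #{S_28 ≥ 22} = 3683 + 3683 = 7366.
#{M_28 ≥ 22} = #{S_28 ≥ 22} + #{S_28 ≥ 23} = 3683 + 407 = 4090.
#{M_28 = 21} = 7366 - 4090 = 3276.
P(M_28 = 21) = 3276/268435456 = 819/67108864

Answer: 819/67108864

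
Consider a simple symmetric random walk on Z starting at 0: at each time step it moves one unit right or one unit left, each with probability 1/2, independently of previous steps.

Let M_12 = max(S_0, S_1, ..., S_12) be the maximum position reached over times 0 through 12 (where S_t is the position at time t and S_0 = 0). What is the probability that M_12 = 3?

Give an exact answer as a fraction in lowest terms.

Answer: 495/4096

Derivation:
Let M_12 = max(S_0,...,S_12). Use the reflection principle: for j ≥ 1, #{paths with M_12 ≥ j} = #{S_12 ≥ j} + #{S_12 ≥ j+1}.
By reflection, #{M_12 ≥ 3} = #{S_12 ≥ 3} + #{S_12 ≥ 4} = 794 + 794 = 1588.
#{M_12 ≥ 4} = #{S_12 ≥ 4} + #{S_12 ≥ 5} = 794 + 299 = 1093.
#{M_12 = 3} = 1588 - 1093 = 495.
P(M_12 = 3) = 495/4096 = 495/4096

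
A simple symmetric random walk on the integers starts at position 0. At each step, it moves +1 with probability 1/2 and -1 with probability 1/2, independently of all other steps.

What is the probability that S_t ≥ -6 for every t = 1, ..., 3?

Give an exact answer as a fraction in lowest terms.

Answer: 1

Derivation:
Let f(t,s) = #length-t paths at position s with S_1..S_t all ≥ -6.
f(t,s) = f(t-1,s-1) + f(t-1,s+1) for s ≥ -6; f(t,s) = 0 for s < -6.
t=0: f(0,0)=1
t=1: f(1,-1)=1 f(1,1)=1
t=2: f(2,-2)=1 f(2,0)=2 f(2,2)=1
t=3: f(3,-3)=1 f(3,-1)=3 f(3,1)=3 f(3,3)=1
Σ_s f(3,s) = 8
P = 8/8 = 1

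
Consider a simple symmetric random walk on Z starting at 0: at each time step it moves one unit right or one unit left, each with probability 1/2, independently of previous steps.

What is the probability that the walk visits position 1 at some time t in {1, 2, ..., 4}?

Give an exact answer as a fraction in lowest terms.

Count via complement. Let g(t,s) = #length-t paths at position s with S_1..S_t all ≠ 1.
g(t,s) = g(t-1,s-1) + g(t-1,s+1) for s ≠ 1; g(t,1) = 0.
t=0: g(0,0)=1
t=1: g(1,-1)=1
t=2: g(2,-2)=1 g(2,0)=1
t=3: g(3,-3)=1 g(3,-1)=2
t=4: g(4,-4)=1 g(4,-2)=3 g(4,0)=2
Paths never hitting 1: Σ_s g(4,s) = 6
Paths hitting 1: 2^4 - 6 = 10
P = 10/16 = 5/8

Answer: 5/8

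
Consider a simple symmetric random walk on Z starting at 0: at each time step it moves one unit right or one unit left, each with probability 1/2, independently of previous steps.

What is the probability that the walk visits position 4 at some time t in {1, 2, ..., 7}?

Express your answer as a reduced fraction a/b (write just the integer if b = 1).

Count via complement. Let g(t,s) = #length-t paths at position s with S_1..S_t all ≠ 4.
g(t,s) = g(t-1,s-1) + g(t-1,s+1) for s ≠ 4; g(t,4) = 0.
t=0: g(0,0)=1
t=1: g(1,-1)=1 g(1,1)=1
t=2: g(2,-2)=1 g(2,0)=2 g(2,2)=1
t=3: g(3,-3)=1 g(3,-1)=3 g(3,1)=3 g(3,3)=1
t=4: g(4,-4)=1 g(4,-2)=4 g(4,0)=6 g(4,2)=4
t=5: g(5,-5)=1 g(5,-3)=5 g(5,-1)=10 g(5,1)=10 g(5,3)=4
t=6: g(6,-6)=1 g(6,-4)=6 g(6,-2)=15 g(6,0)=20 g(6,2)=14
t=7: g(7,-7)=1 g(7,-5)=7 g(7,-3)=21 g(7,-1)=35 g(7,1)=34 g(7,3)=14
Paths never hitting 4: Σ_s g(7,s) = 112
Paths hitting 4: 2^7 - 112 = 16
P = 16/128 = 1/8

Answer: 1/8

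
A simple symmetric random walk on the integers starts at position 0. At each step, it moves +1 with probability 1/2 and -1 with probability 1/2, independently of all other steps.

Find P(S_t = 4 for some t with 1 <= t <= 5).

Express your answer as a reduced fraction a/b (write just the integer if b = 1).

Count via complement. Let g(t,s) = #length-t paths at position s with S_1..S_t all ≠ 4.
g(t,s) = g(t-1,s-1) + g(t-1,s+1) for s ≠ 4; g(t,4) = 0.
t=0: g(0,0)=1
t=1: g(1,-1)=1 g(1,1)=1
t=2: g(2,-2)=1 g(2,0)=2 g(2,2)=1
t=3: g(3,-3)=1 g(3,-1)=3 g(3,1)=3 g(3,3)=1
t=4: g(4,-4)=1 g(4,-2)=4 g(4,0)=6 g(4,2)=4
t=5: g(5,-5)=1 g(5,-3)=5 g(5,-1)=10 g(5,1)=10 g(5,3)=4
Paths never hitting 4: Σ_s g(5,s) = 30
Paths hitting 4: 2^5 - 30 = 2
P = 2/32 = 1/16

Answer: 1/16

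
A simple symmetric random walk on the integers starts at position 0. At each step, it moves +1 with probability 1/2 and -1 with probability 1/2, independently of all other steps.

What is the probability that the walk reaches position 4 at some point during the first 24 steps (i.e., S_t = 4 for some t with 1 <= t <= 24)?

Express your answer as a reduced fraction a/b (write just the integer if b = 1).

Answer: 1779879/4194304

Derivation:
Count via complement. Let g(t,s) = #length-t paths at position s with S_1..S_t all ≠ 4.
g(t,s) = g(t-1,s-1) + g(t-1,s+1) for s ≠ 4; g(t,4) = 0.
t=0: g(0,0)=1
t=1: g(1,-1)=1 g(1,1)=1
t=2: g(2,-2)=1 g(2,0)=2 g(2,2)=1
t=3: g(3,-3)=1 g(3,-1)=3 g(3,1)=3 g(3,3)=1
t=4: g(4,-4)=1 g(4,-2)=4 g(4,0)=6 g(4,2)=4
t=5: g(5,-5)=1 g(5,-3)=5 g(5,-1)=10 g(5,1)=10 g(5,3)=4
t=6: g(6,-6)=1 g(6,-4)=6 g(6,-2)=15 g(6,0)=20 g(6,2)=14
t=7: g(7,-7)=1 g(7,-5)=7 g(7,-3)=21 g(7,-1)=35 g(7,1)=34 g(7,3)=14
t=8: g(8,-8)=1 g(8,-6)=8 g(8,-4)=28 g(8,-2)=56 g(8,0)=69 g(8,2)=48
t=9: g(9,-9)=1 g(9,-7)=9 g(9,-5)=36 g(9,-3)=84 g(9,-1)=125 g(9,1)=117 g(9,3)=48
t=10: g(10,-10)=1 g(10,-8)=10 g(10,-6)=45 g(10,-4)=120 g(10,-2)=209 g(10,0)=242 g(10,2)=165
t=11: g(11,-11)=1 g(11,-9)=11 g(11,-7)=55 g(11,-5)=165 g(11,-3)=329 g(11,-1)=451 g(11,1)=407 g(11,3)=165
t=12: g(12,-12)=1 g(12,-10)=12 g(12,-8)=66 g(12,-6)=220 g(12,-4)=494 g(12,-2)=780 g(12,0)=858 g(12,2)=572
t=13: g(13,-13)=1 g(13,-11)=13 g(13,-9)=78 g(13,-7)=286 g(13,-5)=714 g(13,-3)=1274 g(13,-1)=1638 g(13,1)=1430 g(13,3)=572
t=14: g(14,-14)=1 g(14,-12)=14 g(14,-10)=91 g(14,-8)=364 g(14,-6)=1000 g(14,-4)=1988 g(14,-2)=2912 g(14,0)=3068 g(14,2)=2002
t=15: g(15,-15)=1 g(15,-13)=15 g(15,-11)=105 g(15,-9)=455 g(15,-7)=1364 g(15,-5)=2988 g(15,-3)=4900 g(15,-1)=5980 g(15,1)=5070 g(15,3)=2002
t=16: g(16,-16)=1 g(16,-14)=16 g(16,-12)=120 g(16,-10)=560 g(16,-8)=1819 g(16,-6)=4352 g(16,-4)=7888 g(16,-2)=10880 g(16,0)=11050 g(16,2)=7072
t=17: g(17,-17)=1 g(17,-15)=17 g(17,-13)=136 g(17,-11)=680 g(17,-9)=2379 g(17,-7)=6171 g(17,-5)=12240 g(17,-3)=18768 g(17,-1)=21930 g(17,1)=18122 g(17,3)=7072
t=18: g(18,-18)=1 g(18,-16)=18 g(18,-14)=153 g(18,-12)=816 g(18,-10)=3059 g(18,-8)=8550 g(18,-6)=18411 g(18,-4)=31008 g(18,-2)=40698 g(18,0)=40052 g(18,2)=25194
t=19: g(19,-19)=1 g(19,-17)=19 g(19,-15)=171 g(19,-13)=969 g(19,-11)=3875 g(19,-9)=11609 g(19,-7)=26961 g(19,-5)=49419 g(19,-3)=71706 g(19,-1)=80750 g(19,1)=65246 g(19,3)=25194
t=20: g(20,-20)=1 g(20,-18)=20 g(20,-16)=190 g(20,-14)=1140 g(20,-12)=4844 g(20,-10)=15484 g(20,-8)=38570 g(20,-6)=76380 g(20,-4)=121125 g(20,-2)=152456 g(20,0)=145996 g(20,2)=90440
t=21: g(21,-21)=1 g(21,-19)=21 g(21,-17)=210 g(21,-15)=1330 g(21,-13)=5984 g(21,-11)=20328 g(21,-9)=54054 g(21,-7)=114950 g(21,-5)=197505 g(21,-3)=273581 g(21,-1)=298452 g(21,1)=236436 g(21,3)=90440
t=22: g(22,-22)=1 g(22,-20)=22 g(22,-18)=231 g(22,-16)=1540 g(22,-14)=7314 g(22,-12)=26312 g(22,-10)=74382 g(22,-8)=169004 g(22,-6)=312455 g(22,-4)=471086 g(22,-2)=572033 g(22,0)=534888 g(22,2)=326876
t=23: g(23,-23)=1 g(23,-21)=23 g(23,-19)=253 g(23,-17)=1771 g(23,-15)=8854 g(23,-13)=33626 g(23,-11)=100694 g(23,-9)=243386 g(23,-7)=481459 g(23,-5)=783541 g(23,-3)=1043119 g(23,-1)=1106921 g(23,1)=861764 g(23,3)=326876
t=24: g(24,-24)=1 g(24,-22)=24 g(24,-20)=276 g(24,-18)=2024 g(24,-16)=10625 g(24,-14)=42480 g(24,-12)=134320 g(24,-10)=344080 g(24,-8)=724845 g(24,-6)=1265000 g(24,-4)=1826660 g(24,-2)=2150040 g(24,0)=1968685 g(24,2)=1188640
Paths never hitting 4: Σ_s g(24,s) = 9657700
Paths hitting 4: 2^24 - 9657700 = 7119516
P = 7119516/16777216 = 1779879/4194304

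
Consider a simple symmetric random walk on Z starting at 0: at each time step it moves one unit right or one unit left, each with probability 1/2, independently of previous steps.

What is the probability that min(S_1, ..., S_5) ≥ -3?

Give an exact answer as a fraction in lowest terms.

Answer: 15/16

Derivation:
Let f(t,s) = #length-t paths at position s with S_1..S_t all ≥ -3.
f(t,s) = f(t-1,s-1) + f(t-1,s+1) for s ≥ -3; f(t,s) = 0 for s < -3.
t=0: f(0,0)=1
t=1: f(1,-1)=1 f(1,1)=1
t=2: f(2,-2)=1 f(2,0)=2 f(2,2)=1
t=3: f(3,-3)=1 f(3,-1)=3 f(3,1)=3 f(3,3)=1
t=4: f(4,-2)=4 f(4,0)=6 f(4,2)=4 f(4,4)=1
t=5: f(5,-3)=4 f(5,-1)=10 f(5,1)=10 f(5,3)=5 f(5,5)=1
Σ_s f(5,s) = 30
P = 30/32 = 15/16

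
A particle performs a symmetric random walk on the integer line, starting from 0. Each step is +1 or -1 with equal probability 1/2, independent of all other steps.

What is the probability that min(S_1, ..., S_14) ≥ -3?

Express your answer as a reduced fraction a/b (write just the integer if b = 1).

Answer: 715/1024

Derivation:
Let f(t,s) = #length-t paths at position s with S_1..S_t all ≥ -3.
f(t,s) = f(t-1,s-1) + f(t-1,s+1) for s ≥ -3; f(t,s) = 0 for s < -3.
t=0: f(0,0)=1
t=1: f(1,-1)=1 f(1,1)=1
t=2: f(2,-2)=1 f(2,0)=2 f(2,2)=1
t=3: f(3,-3)=1 f(3,-1)=3 f(3,1)=3 f(3,3)=1
t=4: f(4,-2)=4 f(4,0)=6 f(4,2)=4 f(4,4)=1
t=5: f(5,-3)=4 f(5,-1)=10 f(5,1)=10 f(5,3)=5 f(5,5)=1
t=6: f(6,-2)=14 f(6,0)=20 f(6,2)=15 f(6,4)=6 f(6,6)=1
t=7: f(7,-3)=14 f(7,-1)=34 f(7,1)=35 f(7,3)=21 f(7,5)=7 f(7,7)=1
t=8: f(8,-2)=48 f(8,0)=69 f(8,2)=56 f(8,4)=28 f(8,6)=8 f(8,8)=1
t=9: f(9,-3)=48 f(9,-1)=117 f(9,1)=125 f(9,3)=84 f(9,5)=36 f(9,7)=9 f(9,9)=1
t=10: f(10,-2)=165 f(10,0)=242 f(10,2)=209 f(10,4)=120 f(10,6)=45 f(10,8)=10 f(10,10)=1
t=11: f(11,-3)=165 f(11,-1)=407 f(11,1)=451 f(11,3)=329 f(11,5)=165 f(11,7)=55 f(11,9)=11 f(11,11)=1
t=12: f(12,-2)=572 f(12,0)=858 f(12,2)=780 f(12,4)=494 f(12,6)=220 f(12,8)=66 f(12,10)=12 f(12,12)=1
t=13: f(13,-3)=572 f(13,-1)=1430 f(13,1)=1638 f(13,3)=1274 f(13,5)=714 f(13,7)=286 f(13,9)=78 f(13,11)=13 f(13,13)=1
t=14: f(14,-2)=2002 f(14,0)=3068 f(14,2)=2912 f(14,4)=1988 f(14,6)=1000 f(14,8)=364 f(14,10)=91 f(14,12)=14 f(14,14)=1
Σ_s f(14,s) = 11440
P = 11440/16384 = 715/1024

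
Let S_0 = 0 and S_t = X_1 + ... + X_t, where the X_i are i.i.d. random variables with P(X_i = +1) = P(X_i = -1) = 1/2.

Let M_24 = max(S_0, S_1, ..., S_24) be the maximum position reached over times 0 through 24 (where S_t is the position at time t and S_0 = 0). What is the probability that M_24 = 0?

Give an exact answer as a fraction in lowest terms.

Let M_24 = max(S_0,...,S_24). Use the reflection principle: for j ≥ 1, #{paths with M_24 ≥ j} = #{S_24 ≥ j} + #{S_24 ≥ j+1}.
P(M_24 ≥ 0) = 1 since S_0 = 0, so #{M_24 ≥ 0} = 16777216.
#{M_24 ≥ 1} = #{S_24 ≥ 1} + #{S_24 ≥ 2} = 7036530 + 7036530 = 14073060.
#{M_24 = 0} = 16777216 - 14073060 = 2704156.
P(M_24 = 0) = 2704156/16777216 = 676039/4194304

Answer: 676039/4194304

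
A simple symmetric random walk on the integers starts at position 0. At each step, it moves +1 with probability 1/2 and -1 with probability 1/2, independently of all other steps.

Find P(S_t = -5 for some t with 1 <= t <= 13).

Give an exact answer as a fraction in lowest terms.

Count via complement. Let g(t,s) = #length-t paths at position s with S_1..S_t all ≠ -5.
g(t,s) = g(t-1,s-1) + g(t-1,s+1) for s ≠ -5; g(t,-5) = 0.
t=0: g(0,0)=1
t=1: g(1,-1)=1 g(1,1)=1
t=2: g(2,-2)=1 g(2,0)=2 g(2,2)=1
t=3: g(3,-3)=1 g(3,-1)=3 g(3,1)=3 g(3,3)=1
t=4: g(4,-4)=1 g(4,-2)=4 g(4,0)=6 g(4,2)=4 g(4,4)=1
t=5: g(5,-3)=5 g(5,-1)=10 g(5,1)=10 g(5,3)=5 g(5,5)=1
t=6: g(6,-4)=5 g(6,-2)=15 g(6,0)=20 g(6,2)=15 g(6,4)=6 g(6,6)=1
t=7: g(7,-3)=20 g(7,-1)=35 g(7,1)=35 g(7,3)=21 g(7,5)=7 g(7,7)=1
t=8: g(8,-4)=20 g(8,-2)=55 g(8,0)=70 g(8,2)=56 g(8,4)=28 g(8,6)=8 g(8,8)=1
t=9: g(9,-3)=75 g(9,-1)=125 g(9,1)=126 g(9,3)=84 g(9,5)=36 g(9,7)=9 g(9,9)=1
t=10: g(10,-4)=75 g(10,-2)=200 g(10,0)=251 g(10,2)=210 g(10,4)=120 g(10,6)=45 g(10,8)=10 g(10,10)=1
t=11: g(11,-3)=275 g(11,-1)=451 g(11,1)=461 g(11,3)=330 g(11,5)=165 g(11,7)=55 g(11,9)=11 g(11,11)=1
t=12: g(12,-4)=275 g(12,-2)=726 g(12,0)=912 g(12,2)=791 g(12,4)=495 g(12,6)=220 g(12,8)=66 g(12,10)=12 g(12,12)=1
t=13: g(13,-3)=1001 g(13,-1)=1638 g(13,1)=1703 g(13,3)=1286 g(13,5)=715 g(13,7)=286 g(13,9)=78 g(13,11)=13 g(13,13)=1
Paths never hitting -5: Σ_s g(13,s) = 6721
Paths hitting -5: 2^13 - 6721 = 1471
P = 1471/8192 = 1471/8192

Answer: 1471/8192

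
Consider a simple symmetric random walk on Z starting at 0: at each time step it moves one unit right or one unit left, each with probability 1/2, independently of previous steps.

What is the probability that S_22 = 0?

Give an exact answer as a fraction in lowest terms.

Answer: 88179/524288

Derivation:
To return to 0 after 22 steps: need exactly 11 steps of +1 and 11 of -1.
Favorable paths: C(22,11) = 705432
Total paths: 2^22 = 4194304
P = 705432/4194304 = 88179/524288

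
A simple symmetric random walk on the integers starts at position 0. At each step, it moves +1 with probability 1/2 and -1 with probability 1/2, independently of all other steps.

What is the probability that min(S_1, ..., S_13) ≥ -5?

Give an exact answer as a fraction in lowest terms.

Let f(t,s) = #length-t paths at position s with S_1..S_t all ≥ -5.
f(t,s) = f(t-1,s-1) + f(t-1,s+1) for s ≥ -5; f(t,s) = 0 for s < -5.
t=0: f(0,0)=1
t=1: f(1,-1)=1 f(1,1)=1
t=2: f(2,-2)=1 f(2,0)=2 f(2,2)=1
t=3: f(3,-3)=1 f(3,-1)=3 f(3,1)=3 f(3,3)=1
t=4: f(4,-4)=1 f(4,-2)=4 f(4,0)=6 f(4,2)=4 f(4,4)=1
t=5: f(5,-5)=1 f(5,-3)=5 f(5,-1)=10 f(5,1)=10 f(5,3)=5 f(5,5)=1
t=6: f(6,-4)=6 f(6,-2)=15 f(6,0)=20 f(6,2)=15 f(6,4)=6 f(6,6)=1
t=7: f(7,-5)=6 f(7,-3)=21 f(7,-1)=35 f(7,1)=35 f(7,3)=21 f(7,5)=7 f(7,7)=1
t=8: f(8,-4)=27 f(8,-2)=56 f(8,0)=70 f(8,2)=56 f(8,4)=28 f(8,6)=8 f(8,8)=1
t=9: f(9,-5)=27 f(9,-3)=83 f(9,-1)=126 f(9,1)=126 f(9,3)=84 f(9,5)=36 f(9,7)=9 f(9,9)=1
t=10: f(10,-4)=110 f(10,-2)=209 f(10,0)=252 f(10,2)=210 f(10,4)=120 f(10,6)=45 f(10,8)=10 f(10,10)=1
t=11: f(11,-5)=110 f(11,-3)=319 f(11,-1)=461 f(11,1)=462 f(11,3)=330 f(11,5)=165 f(11,7)=55 f(11,9)=11 f(11,11)=1
t=12: f(12,-4)=429 f(12,-2)=780 f(12,0)=923 f(12,2)=792 f(12,4)=495 f(12,6)=220 f(12,8)=66 f(12,10)=12 f(12,12)=1
t=13: f(13,-5)=429 f(13,-3)=1209 f(13,-1)=1703 f(13,1)=1715 f(13,3)=1287 f(13,5)=715 f(13,7)=286 f(13,9)=78 f(13,11)=13 f(13,13)=1
Σ_s f(13,s) = 7436
P = 7436/8192 = 1859/2048

Answer: 1859/2048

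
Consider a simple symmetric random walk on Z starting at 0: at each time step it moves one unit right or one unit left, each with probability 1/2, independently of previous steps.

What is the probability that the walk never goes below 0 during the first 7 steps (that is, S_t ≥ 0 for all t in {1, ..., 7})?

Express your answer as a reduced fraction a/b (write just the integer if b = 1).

Let f(t,s) = #length-t paths at position s with S_1..S_t all ≥ 0.
f(t,s) = f(t-1,s-1) + f(t-1,s+1) for s ≥ 0; f(t,s) = 0 for s < 0.
t=0: f(0,0)=1
t=1: f(1,1)=1
t=2: f(2,0)=1 f(2,2)=1
t=3: f(3,1)=2 f(3,3)=1
t=4: f(4,0)=2 f(4,2)=3 f(4,4)=1
t=5: f(5,1)=5 f(5,3)=4 f(5,5)=1
t=6: f(6,0)=5 f(6,2)=9 f(6,4)=5 f(6,6)=1
t=7: f(7,1)=14 f(7,3)=14 f(7,5)=6 f(7,7)=1
Σ_s f(7,s) = 35
P = 35/128 = 35/128

Answer: 35/128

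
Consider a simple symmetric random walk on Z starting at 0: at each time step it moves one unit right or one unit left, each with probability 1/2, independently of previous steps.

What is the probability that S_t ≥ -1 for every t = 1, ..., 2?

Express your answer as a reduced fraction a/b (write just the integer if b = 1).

Answer: 3/4

Derivation:
Let f(t,s) = #length-t paths at position s with S_1..S_t all ≥ -1.
f(t,s) = f(t-1,s-1) + f(t-1,s+1) for s ≥ -1; f(t,s) = 0 for s < -1.
t=0: f(0,0)=1
t=1: f(1,-1)=1 f(1,1)=1
t=2: f(2,0)=2 f(2,2)=1
Σ_s f(2,s) = 3
P = 3/4 = 3/4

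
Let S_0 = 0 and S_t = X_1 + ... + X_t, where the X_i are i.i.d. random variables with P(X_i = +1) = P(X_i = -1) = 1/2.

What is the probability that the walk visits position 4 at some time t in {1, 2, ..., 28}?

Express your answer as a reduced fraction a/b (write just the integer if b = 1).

Answer: 123012781/268435456

Derivation:
Count via complement. Let g(t,s) = #length-t paths at position s with S_1..S_t all ≠ 4.
g(t,s) = g(t-1,s-1) + g(t-1,s+1) for s ≠ 4; g(t,4) = 0.
t=0: g(0,0)=1
t=1: g(1,-1)=1 g(1,1)=1
t=2: g(2,-2)=1 g(2,0)=2 g(2,2)=1
t=3: g(3,-3)=1 g(3,-1)=3 g(3,1)=3 g(3,3)=1
t=4: g(4,-4)=1 g(4,-2)=4 g(4,0)=6 g(4,2)=4
t=5: g(5,-5)=1 g(5,-3)=5 g(5,-1)=10 g(5,1)=10 g(5,3)=4
t=6: g(6,-6)=1 g(6,-4)=6 g(6,-2)=15 g(6,0)=20 g(6,2)=14
t=7: g(7,-7)=1 g(7,-5)=7 g(7,-3)=21 g(7,-1)=35 g(7,1)=34 g(7,3)=14
t=8: g(8,-8)=1 g(8,-6)=8 g(8,-4)=28 g(8,-2)=56 g(8,0)=69 g(8,2)=48
t=9: g(9,-9)=1 g(9,-7)=9 g(9,-5)=36 g(9,-3)=84 g(9,-1)=125 g(9,1)=117 g(9,3)=48
t=10: g(10,-10)=1 g(10,-8)=10 g(10,-6)=45 g(10,-4)=120 g(10,-2)=209 g(10,0)=242 g(10,2)=165
t=11: g(11,-11)=1 g(11,-9)=11 g(11,-7)=55 g(11,-5)=165 g(11,-3)=329 g(11,-1)=451 g(11,1)=407 g(11,3)=165
t=12: g(12,-12)=1 g(12,-10)=12 g(12,-8)=66 g(12,-6)=220 g(12,-4)=494 g(12,-2)=780 g(12,0)=858 g(12,2)=572
t=13: g(13,-13)=1 g(13,-11)=13 g(13,-9)=78 g(13,-7)=286 g(13,-5)=714 g(13,-3)=1274 g(13,-1)=1638 g(13,1)=1430 g(13,3)=572
t=14: g(14,-14)=1 g(14,-12)=14 g(14,-10)=91 g(14,-8)=364 g(14,-6)=1000 g(14,-4)=1988 g(14,-2)=2912 g(14,0)=3068 g(14,2)=2002
t=15: g(15,-15)=1 g(15,-13)=15 g(15,-11)=105 g(15,-9)=455 g(15,-7)=1364 g(15,-5)=2988 g(15,-3)=4900 g(15,-1)=5980 g(15,1)=5070 g(15,3)=2002
t=16: g(16,-16)=1 g(16,-14)=16 g(16,-12)=120 g(16,-10)=560 g(16,-8)=1819 g(16,-6)=4352 g(16,-4)=7888 g(16,-2)=10880 g(16,0)=11050 g(16,2)=7072
t=17: g(17,-17)=1 g(17,-15)=17 g(17,-13)=136 g(17,-11)=680 g(17,-9)=2379 g(17,-7)=6171 g(17,-5)=12240 g(17,-3)=18768 g(17,-1)=21930 g(17,1)=18122 g(17,3)=7072
t=18: g(18,-18)=1 g(18,-16)=18 g(18,-14)=153 g(18,-12)=816 g(18,-10)=3059 g(18,-8)=8550 g(18,-6)=18411 g(18,-4)=31008 g(18,-2)=40698 g(18,0)=40052 g(18,2)=25194
t=19: g(19,-19)=1 g(19,-17)=19 g(19,-15)=171 g(19,-13)=969 g(19,-11)=3875 g(19,-9)=11609 g(19,-7)=26961 g(19,-5)=49419 g(19,-3)=71706 g(19,-1)=80750 g(19,1)=65246 g(19,3)=25194
t=20: g(20,-20)=1 g(20,-18)=20 g(20,-16)=190 g(20,-14)=1140 g(20,-12)=4844 g(20,-10)=15484 g(20,-8)=38570 g(20,-6)=76380 g(20,-4)=121125 g(20,-2)=152456 g(20,0)=145996 g(20,2)=90440
t=21: g(21,-21)=1 g(21,-19)=21 g(21,-17)=210 g(21,-15)=1330 g(21,-13)=5984 g(21,-11)=20328 g(21,-9)=54054 g(21,-7)=114950 g(21,-5)=197505 g(21,-3)=273581 g(21,-1)=298452 g(21,1)=236436 g(21,3)=90440
t=22: g(22,-22)=1 g(22,-20)=22 g(22,-18)=231 g(22,-16)=1540 g(22,-14)=7314 g(22,-12)=26312 g(22,-10)=74382 g(22,-8)=169004 g(22,-6)=312455 g(22,-4)=471086 g(22,-2)=572033 g(22,0)=534888 g(22,2)=326876
t=23: g(23,-23)=1 g(23,-21)=23 g(23,-19)=253 g(23,-17)=1771 g(23,-15)=8854 g(23,-13)=33626 g(23,-11)=100694 g(23,-9)=243386 g(23,-7)=481459 g(23,-5)=783541 g(23,-3)=1043119 g(23,-1)=1106921 g(23,1)=861764 g(23,3)=326876
t=24: g(24,-24)=1 g(24,-22)=24 g(24,-20)=276 g(24,-18)=2024 g(24,-16)=10625 g(24,-14)=42480 g(24,-12)=134320 g(24,-10)=344080 g(24,-8)=724845 g(24,-6)=1265000 g(24,-4)=1826660 g(24,-2)=2150040 g(24,0)=1968685 g(24,2)=1188640
t=25: g(25,-25)=1 g(25,-23)=25 g(25,-21)=300 g(25,-19)=2300 g(25,-17)=12649 g(25,-15)=53105 g(25,-13)=176800 g(25,-11)=478400 g(25,-9)=1068925 g(25,-7)=1989845 g(25,-5)=3091660 g(25,-3)=3976700 g(25,-1)=4118725 g(25,1)=3157325 g(25,3)=1188640
t=26: g(26,-26)=1 g(26,-24)=26 g(26,-22)=325 g(26,-20)=2600 g(26,-18)=14949 g(26,-16)=65754 g(26,-14)=229905 g(26,-12)=655200 g(26,-10)=1547325 g(26,-8)=3058770 g(26,-6)=5081505 g(26,-4)=7068360 g(26,-2)=8095425 g(26,0)=7276050 g(26,2)=4345965
t=27: g(27,-27)=1 g(27,-25)=27 g(27,-23)=351 g(27,-21)=2925 g(27,-19)=17549 g(27,-17)=80703 g(27,-15)=295659 g(27,-13)=885105 g(27,-11)=2202525 g(27,-9)=4606095 g(27,-7)=8140275 g(27,-5)=12149865 g(27,-3)=15163785 g(27,-1)=15371475 g(27,1)=11622015 g(27,3)=4345965
t=28: g(28,-28)=1 g(28,-26)=28 g(28,-24)=378 g(28,-22)=3276 g(28,-20)=20474 g(28,-18)=98252 g(28,-16)=376362 g(28,-14)=1180764 g(28,-12)=3087630 g(28,-10)=6808620 g(28,-8)=12746370 g(28,-6)=20290140 g(28,-4)=27313650 g(28,-2)=30535260 g(28,0)=26993490 g(28,2)=15967980
Paths never hitting 4: Σ_s g(28,s) = 145422675
Paths hitting 4: 2^28 - 145422675 = 123012781
P = 123012781/268435456 = 123012781/268435456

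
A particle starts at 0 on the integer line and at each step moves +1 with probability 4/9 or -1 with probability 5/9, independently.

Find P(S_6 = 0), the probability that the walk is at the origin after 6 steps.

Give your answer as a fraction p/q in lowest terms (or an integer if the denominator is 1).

Answer: 160000/531441

Derivation:
To be at 0 after 6 steps: need exactly 3 steps of +1 and 3 of -1.
Number of such sequences: C(6,3) = 20
Each has probability (4/9)^3 · (5/9)^3 = 8000/531441
P = 20 · 8000/531441 = 160000/531441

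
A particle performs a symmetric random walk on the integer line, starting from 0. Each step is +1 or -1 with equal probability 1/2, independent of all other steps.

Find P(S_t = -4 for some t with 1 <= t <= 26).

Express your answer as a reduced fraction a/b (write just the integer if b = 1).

Count via complement. Let g(t,s) = #length-t paths at position s with S_1..S_t all ≠ -4.
g(t,s) = g(t-1,s-1) + g(t-1,s+1) for s ≠ -4; g(t,-4) = 0.
t=0: g(0,0)=1
t=1: g(1,-1)=1 g(1,1)=1
t=2: g(2,-2)=1 g(2,0)=2 g(2,2)=1
t=3: g(3,-3)=1 g(3,-1)=3 g(3,1)=3 g(3,3)=1
t=4: g(4,-2)=4 g(4,0)=6 g(4,2)=4 g(4,4)=1
t=5: g(5,-3)=4 g(5,-1)=10 g(5,1)=10 g(5,3)=5 g(5,5)=1
t=6: g(6,-2)=14 g(6,0)=20 g(6,2)=15 g(6,4)=6 g(6,6)=1
t=7: g(7,-3)=14 g(7,-1)=34 g(7,1)=35 g(7,3)=21 g(7,5)=7 g(7,7)=1
t=8: g(8,-2)=48 g(8,0)=69 g(8,2)=56 g(8,4)=28 g(8,6)=8 g(8,8)=1
t=9: g(9,-3)=48 g(9,-1)=117 g(9,1)=125 g(9,3)=84 g(9,5)=36 g(9,7)=9 g(9,9)=1
t=10: g(10,-2)=165 g(10,0)=242 g(10,2)=209 g(10,4)=120 g(10,6)=45 g(10,8)=10 g(10,10)=1
t=11: g(11,-3)=165 g(11,-1)=407 g(11,1)=451 g(11,3)=329 g(11,5)=165 g(11,7)=55 g(11,9)=11 g(11,11)=1
t=12: g(12,-2)=572 g(12,0)=858 g(12,2)=780 g(12,4)=494 g(12,6)=220 g(12,8)=66 g(12,10)=12 g(12,12)=1
t=13: g(13,-3)=572 g(13,-1)=1430 g(13,1)=1638 g(13,3)=1274 g(13,5)=714 g(13,7)=286 g(13,9)=78 g(13,11)=13 g(13,13)=1
t=14: g(14,-2)=2002 g(14,0)=3068 g(14,2)=2912 g(14,4)=1988 g(14,6)=1000 g(14,8)=364 g(14,10)=91 g(14,12)=14 g(14,14)=1
t=15: g(15,-3)=2002 g(15,-1)=5070 g(15,1)=5980 g(15,3)=4900 g(15,5)=2988 g(15,7)=1364 g(15,9)=455 g(15,11)=105 g(15,13)=15 g(15,15)=1
t=16: g(16,-2)=7072 g(16,0)=11050 g(16,2)=10880 g(16,4)=7888 g(16,6)=4352 g(16,8)=1819 g(16,10)=560 g(16,12)=120 g(16,14)=16 g(16,16)=1
t=17: g(17,-3)=7072 g(17,-1)=18122 g(17,1)=21930 g(17,3)=18768 g(17,5)=12240 g(17,7)=6171 g(17,9)=2379 g(17,11)=680 g(17,13)=136 g(17,15)=17 g(17,17)=1
t=18: g(18,-2)=25194 g(18,0)=40052 g(18,2)=40698 g(18,4)=31008 g(18,6)=18411 g(18,8)=8550 g(18,10)=3059 g(18,12)=816 g(18,14)=153 g(18,16)=18 g(18,18)=1
t=19: g(19,-3)=25194 g(19,-1)=65246 g(19,1)=80750 g(19,3)=71706 g(19,5)=49419 g(19,7)=26961 g(19,9)=11609 g(19,11)=3875 g(19,13)=969 g(19,15)=171 g(19,17)=19 g(19,19)=1
t=20: g(20,-2)=90440 g(20,0)=145996 g(20,2)=152456 g(20,4)=121125 g(20,6)=76380 g(20,8)=38570 g(20,10)=15484 g(20,12)=4844 g(20,14)=1140 g(20,16)=190 g(20,18)=20 g(20,20)=1
t=21: g(21,-3)=90440 g(21,-1)=236436 g(21,1)=298452 g(21,3)=273581 g(21,5)=197505 g(21,7)=114950 g(21,9)=54054 g(21,11)=20328 g(21,13)=5984 g(21,15)=1330 g(21,17)=210 g(21,19)=21 g(21,21)=1
t=22: g(22,-2)=326876 g(22,0)=534888 g(22,2)=572033 g(22,4)=471086 g(22,6)=312455 g(22,8)=169004 g(22,10)=74382 g(22,12)=26312 g(22,14)=7314 g(22,16)=1540 g(22,18)=231 g(22,20)=22 g(22,22)=1
t=23: g(23,-3)=326876 g(23,-1)=861764 g(23,1)=1106921 g(23,3)=1043119 g(23,5)=783541 g(23,7)=481459 g(23,9)=243386 g(23,11)=100694 g(23,13)=33626 g(23,15)=8854 g(23,17)=1771 g(23,19)=253 g(23,21)=23 g(23,23)=1
t=24: g(24,-2)=1188640 g(24,0)=1968685 g(24,2)=2150040 g(24,4)=1826660 g(24,6)=1265000 g(24,8)=724845 g(24,10)=344080 g(24,12)=134320 g(24,14)=42480 g(24,16)=10625 g(24,18)=2024 g(24,20)=276 g(24,22)=24 g(24,24)=1
t=25: g(25,-3)=1188640 g(25,-1)=3157325 g(25,1)=4118725 g(25,3)=3976700 g(25,5)=3091660 g(25,7)=1989845 g(25,9)=1068925 g(25,11)=478400 g(25,13)=176800 g(25,15)=53105 g(25,17)=12649 g(25,19)=2300 g(25,21)=300 g(25,23)=25 g(25,25)=1
t=26: g(26,-2)=4345965 g(26,0)=7276050 g(26,2)=8095425 g(26,4)=7068360 g(26,6)=5081505 g(26,8)=3058770 g(26,10)=1547325 g(26,12)=655200 g(26,14)=229905 g(26,16)=65754 g(26,18)=14949 g(26,20)=2600 g(26,22)=325 g(26,24)=26 g(26,26)=1
Paths never hitting -4: Σ_s g(26,s) = 37442160
Paths hitting -4: 2^26 - 37442160 = 29666704
P = 29666704/67108864 = 1854169/4194304

Answer: 1854169/4194304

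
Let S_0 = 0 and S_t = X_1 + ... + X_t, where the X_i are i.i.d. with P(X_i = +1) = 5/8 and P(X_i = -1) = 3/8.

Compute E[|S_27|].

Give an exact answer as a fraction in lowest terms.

S_27 takes values m ≡ 1 (mod 2) with |m| ≤ 27; P(S_27=m) = C(27,(27+m)/2) · (5/8)^((27+m)/2) · (3/8)^((27-m)/2).
Distribution: P(S=-27)=7625597484987/2417851639229258349412352, P(S=-25)=343151886824415/2417851639229258349412352, P(S=-23)=7434957547862325/2417851639229258349412352, P(S=-21)=103263299275865625/2417851639229258349412352, P(S=-19)=516316496379328125/1208925819614629174706176, P(S=-17)=3958426472241515625/1208925819614629174706176, P(S=-15)=24190383997031484375/1208925819614629174706176, P(S=-13)=120951919985157421875/1208925819614629174706176, P(S=-11)=1007932666542978515625/2417851639229258349412352, P(S=-9)=3546429752651220703125/2417851639229258349412352, P(S=-7)=10639289257953662109375/2417851639229258349412352, P(S=-5)=27404229906850341796875/2417851639229258349412352, P(S=-3)=15224572170472412109375/604462909807314587353088, P(S=-1)=29278023404754638671875/604462909807314587353088, P(S=1)=48796705674591064453125/604462909807314587353088, P(S=3)=70484130418853759765625/604462909807314587353088, P(S=5)=352420652094268798828125/2417851639229258349412352, P(S=7)=380061487552642822265625/2417851639229258349412352, P(S=9)=351908784770965576171875/2417851639229258349412352, P(S=11)=277822724819183349609375/2417851639229258349412352, P(S=13)=92607574939727783203125/1208925819614629174706176, P(S=15)=51448652744293212890625/1208925819614629174706176, P(S=17)=23385751247406005859375/1208925819614629174706176, P(S=19)=8473098278045654296875/1208925819614629174706176, P(S=21)=4707276821136474609375/2417851639229258349412352, P(S=23)=941455364227294921875/2417851639229258349412352, P(S=25)=120699405670166015625/2417851639229258349412352, P(S=27)=7450580596923828125/2417851639229258349412352
E[|S_27|] = Σ_m |m|·P(S_27=m) = 272455767493551121351041/37778931862957161709568

Answer: 272455767493551121351041/37778931862957161709568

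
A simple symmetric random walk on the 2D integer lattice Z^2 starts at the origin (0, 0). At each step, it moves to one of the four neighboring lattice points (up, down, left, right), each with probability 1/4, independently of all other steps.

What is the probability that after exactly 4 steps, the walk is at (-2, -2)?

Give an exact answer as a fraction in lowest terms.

Let h be the number of horizontal steps (so 4-h are vertical). To end at (-2,-2) need (h-2)/2 right-steps and ((4-h)-2)/2 up-steps.
Sum over h with 2 ≤ h ≤ 2, h ≡ 0 (mod 2), 4-h ≡ 0 (mod 2):
h=2: C(4,2)·C(2,0)·C(2,0) = 6·1·1 = 6
Total favorable: 6
Total paths: 4^4 = 256
P = 6/256 = 3/128

Answer: 3/128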